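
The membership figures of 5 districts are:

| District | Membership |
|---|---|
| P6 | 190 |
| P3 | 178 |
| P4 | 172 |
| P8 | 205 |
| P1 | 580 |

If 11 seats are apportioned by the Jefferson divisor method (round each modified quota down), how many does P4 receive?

Standard divisor 1325/11 ≈ 120.455; standard quotas: P6 1.577, P3 1.478, P4 1.428, P8 1.702, P1 4.815.
Rounding down gives 1, 1, 1, 1, 4 = 8 seats, so the divisor must be adjusted.
With modified divisor 96: modified quotas P6 1.979, P3 1.854, P4 1.792, P8 2.135, P1 6.042.
Rounding down: P6 1, P3 1, P4 1, P8 2, P1 6 (total 11).
P4 receives 1.

1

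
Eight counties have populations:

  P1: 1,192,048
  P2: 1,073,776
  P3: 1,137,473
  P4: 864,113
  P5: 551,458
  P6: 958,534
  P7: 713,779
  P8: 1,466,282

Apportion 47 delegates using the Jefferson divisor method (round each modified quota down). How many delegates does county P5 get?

3

Standard divisor 7957463/47 ≈ 169307.723; standard quotas: P1 7.041, P2 6.342, P3 6.718, P4 5.104, P5 3.257, P6 5.661, P7 4.216, P8 8.660.
Rounding down gives 7, 6, 6, 5, 3, 5, 4, 8 = 44 seats, so the divisor must be adjusted.
With modified divisor 156600: modified quotas P1 7.612, P2 6.857, P3 7.264, P4 5.518, P5 3.521, P6 6.121, P7 4.558, P8 9.363.
Rounding down: P1 7, P2 6, P3 7, P4 5, P5 3, P6 6, P7 4, P8 9 (total 47).
P5 receives 3.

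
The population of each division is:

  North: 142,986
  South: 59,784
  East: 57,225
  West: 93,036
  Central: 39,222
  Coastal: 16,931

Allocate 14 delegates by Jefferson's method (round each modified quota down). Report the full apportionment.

North 6; South 2; East 2; West 3; Central 1; Coastal 0

Standard divisor 409184/14 ≈ 29227.429; standard quotas: North 4.892, South 2.045, East 1.958, West 3.183, Central 1.342, Coastal 0.579.
Rounding down gives 4, 2, 1, 3, 1, 0 = 11 seats, so the divisor must be adjusted.
With modified divisor 23500: modified quotas North 6.085, South 2.544, East 2.435, West 3.959, Central 1.669, Coastal 0.720.
Rounding down: North 6, South 2, East 2, West 3, Central 1, Coastal 0 (total 14).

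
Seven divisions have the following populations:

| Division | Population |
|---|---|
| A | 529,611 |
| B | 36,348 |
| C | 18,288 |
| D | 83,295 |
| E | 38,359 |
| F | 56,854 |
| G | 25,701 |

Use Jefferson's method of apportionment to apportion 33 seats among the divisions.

Standard divisor 788456/33 ≈ 23892.606; standard quotas: A 22.166, B 1.521, C 0.765, D 3.486, E 1.605, F 2.380, G 1.076.
Rounding down gives 22, 1, 0, 3, 1, 2, 1 = 30 seats, so the divisor must be adjusted.
With modified divisor 21000: modified quotas A 25.220, B 1.731, C 0.871, D 3.966, E 1.827, F 2.707, G 1.224.
Rounding down: A 25, B 1, C 0, D 3, E 1, F 2, G 1 (total 33).

A 25, B 1, C 0, D 3, E 1, F 2, G 1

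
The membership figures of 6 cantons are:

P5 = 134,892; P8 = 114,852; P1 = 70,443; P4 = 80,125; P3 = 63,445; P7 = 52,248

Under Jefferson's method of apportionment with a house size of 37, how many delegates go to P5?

Standard divisor 516005/37 ≈ 13946.081; standard quotas: P5 9.672, P8 8.235, P1 5.051, P4 5.745, P3 4.549, P7 3.746.
Rounding down gives 9, 8, 5, 5, 4, 3 = 34 seats, so the divisor must be adjusted.
With modified divisor 12900: modified quotas P5 10.457, P8 8.903, P1 5.461, P4 6.211, P3 4.918, P7 4.050.
Rounding down: P5 10, P8 8, P1 5, P4 6, P3 4, P7 4 (total 37).
P5 receives 10.

10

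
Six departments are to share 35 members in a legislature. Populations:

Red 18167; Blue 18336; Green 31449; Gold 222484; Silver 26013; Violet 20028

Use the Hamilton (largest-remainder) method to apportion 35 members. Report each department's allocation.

Red=2, Blue=2, Green=3, Gold=23, Silver=3, Violet=2

Total 336477; standard divisor 336477/35 ≈ 9613.629.
Standard quotas: Red 1.8897, Blue 1.9073, Green 3.2713, Gold 23.1426, Silver 2.7058, Violet 2.0833.
Lower quotas: Red 1, Blue 1, Green 3, Gold 23, Silver 2, Violet 2 (sum 32, leaving 3 seats).
Remainders in descending order: Blue 0.9073, Red 0.8897, Silver 0.7058, Green 0.2713, Gold 0.1426, Violet 0.0833.
The surplus seats go to Blue, Red, Silver.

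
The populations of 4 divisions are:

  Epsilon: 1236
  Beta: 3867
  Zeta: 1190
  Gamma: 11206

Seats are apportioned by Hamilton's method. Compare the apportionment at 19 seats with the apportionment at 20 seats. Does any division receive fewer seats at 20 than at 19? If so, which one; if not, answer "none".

At 19 seats: Epsilon 2, Beta 4, Zeta 1, Gamma 12.
At 20 seats: Epsilon 1, Beta 5, Zeta 1, Gamma 13.
Epsilon drops from 2 to 1.

Epsilon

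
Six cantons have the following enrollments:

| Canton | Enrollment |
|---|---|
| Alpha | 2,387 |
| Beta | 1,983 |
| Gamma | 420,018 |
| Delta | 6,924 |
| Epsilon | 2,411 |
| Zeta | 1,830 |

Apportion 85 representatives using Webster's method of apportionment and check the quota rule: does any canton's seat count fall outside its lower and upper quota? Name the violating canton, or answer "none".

Gamma

Standard quotas: Alpha 0.466, Beta 0.387, Gamma 81.968, Delta 1.351, Epsilon 0.471, Zeta 0.357.
Webster allocation: Alpha 0, Beta 0, Gamma 84, Delta 1, Epsilon 0, Zeta 0.
Gamma has quota 81.968 (lower 81, upper 82) but receives 84 — outside the quota interval.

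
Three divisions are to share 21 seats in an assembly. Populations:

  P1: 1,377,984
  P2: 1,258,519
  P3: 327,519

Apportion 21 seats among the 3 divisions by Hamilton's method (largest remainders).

Standard divisor: 2964022 ÷ 21 ≈ 141143.905.
Standard quotas: P1 9.7630, P2 8.9166, P3 2.3205.
Lower quotas: P1 9, P2 8, P3 2 (sum 19, leaving 2 seats).
Remainders in descending order: P2 0.9166, P1 0.7630, P3 0.3205.
The surplus seats go to P2, P1.

P1 10, P2 9, P3 2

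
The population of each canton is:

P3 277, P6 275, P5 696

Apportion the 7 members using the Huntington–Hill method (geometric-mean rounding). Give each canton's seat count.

With divisor 195: modified quotas P3 1.421, P6 1.410, P5 3.569.
Geometric-mean thresholds: P3 √(1·2)=1.414, P6 √(1·2)=1.414, P5 √(3·4)=3.464.
Each quota rounded against its threshold gives P3 2, P6 1, P5 4 (total 7).

P3 2, P6 1, P5 4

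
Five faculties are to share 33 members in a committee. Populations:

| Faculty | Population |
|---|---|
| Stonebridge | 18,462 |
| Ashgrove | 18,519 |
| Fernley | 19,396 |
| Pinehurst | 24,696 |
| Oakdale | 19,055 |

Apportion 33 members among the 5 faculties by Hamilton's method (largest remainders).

Total 100128; standard divisor 100128/33 ≈ 3034.182.
Standard quotas: Stonebridge 6.0847, Ashgrove 6.1035, Fernley 6.3925, Pinehurst 8.1393, Oakdale 6.2801.
Lower quotas: Stonebridge 6, Ashgrove 6, Fernley 6, Pinehurst 8, Oakdale 6 (sum 32, leaving 1 seat).
Remainders in descending order: Fernley 0.3925, Oakdale 0.2801, Pinehurst 0.1393, Ashgrove 0.1035, Stonebridge 0.0847.
Largest remainder: Fernley receives the extra seat.

Stonebridge 6, Ashgrove 6, Fernley 7, Pinehurst 8, Oakdale 6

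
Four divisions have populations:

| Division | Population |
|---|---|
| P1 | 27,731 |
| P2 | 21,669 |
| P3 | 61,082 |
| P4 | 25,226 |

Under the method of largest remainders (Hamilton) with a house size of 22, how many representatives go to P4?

Standard divisor: 135708 ÷ 22 ≈ 6168.545.
Standard quotas: P1 4.4955, P2 3.5128, P3 9.9022, P4 4.0895.
Lower quotas: P1 4, P2 3, P3 9, P4 4 (sum 20, leaving 2 seats).
Remainders in descending order: P3 0.9022, P2 0.5128, P1 0.4955, P4 0.0895.
Largest remainders: P3, P2 receive the extra seats.
P4 receives 4.

4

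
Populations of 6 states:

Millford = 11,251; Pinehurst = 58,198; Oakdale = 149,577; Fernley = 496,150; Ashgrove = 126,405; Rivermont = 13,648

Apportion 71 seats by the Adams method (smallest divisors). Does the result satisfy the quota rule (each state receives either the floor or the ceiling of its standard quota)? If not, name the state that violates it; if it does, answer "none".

Standard quotas: Millford 0.934, Pinehurst 4.832, Oakdale 12.418, Fernley 41.190, Ashgrove 10.494, Rivermont 1.133.
Adams allocation: Millford 1, Pinehurst 5, Oakdale 12, Fernley 40, Ashgrove 11, Rivermont 2.
Fernley has quota 41.190 (lower 41, upper 42) but receives 40 — outside the quota interval.

Fernley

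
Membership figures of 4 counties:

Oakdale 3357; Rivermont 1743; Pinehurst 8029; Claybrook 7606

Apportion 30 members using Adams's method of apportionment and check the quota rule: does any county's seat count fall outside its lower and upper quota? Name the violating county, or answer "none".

Standard quotas: Oakdale 4.857, Rivermont 2.522, Pinehurst 11.617, Claybrook 11.005.
Adams allocation: Oakdale 5, Rivermont 3, Pinehurst 11, Claybrook 11.
Every allocation lies between the lower and upper quota.

none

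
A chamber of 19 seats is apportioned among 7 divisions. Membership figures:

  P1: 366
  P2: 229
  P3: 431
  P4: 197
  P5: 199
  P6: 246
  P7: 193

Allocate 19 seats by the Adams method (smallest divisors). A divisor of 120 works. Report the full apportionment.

With modified divisor 120: modified quotas P1 3.050, P2 1.908, P3 3.592, P4 1.642, P5 1.658, P6 2.050, P7 1.608.
Rounding up: P1 4, P2 2, P3 4, P4 2, P5 2, P6 3, P7 2 (total 19).

P1: 4, P2: 2, P3: 4, P4: 2, P5: 2, P6: 3, P7: 2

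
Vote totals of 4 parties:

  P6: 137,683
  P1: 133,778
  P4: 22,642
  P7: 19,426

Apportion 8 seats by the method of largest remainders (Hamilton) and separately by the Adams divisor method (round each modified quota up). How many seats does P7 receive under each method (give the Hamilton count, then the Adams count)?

0 and 1

Hamilton: P6 4, P1 3, P4 1, P7 0.
Adams: P6 3, P1 3, P4 1, P7 1.
P7 gets 0 under Hamilton and 1 under Adams.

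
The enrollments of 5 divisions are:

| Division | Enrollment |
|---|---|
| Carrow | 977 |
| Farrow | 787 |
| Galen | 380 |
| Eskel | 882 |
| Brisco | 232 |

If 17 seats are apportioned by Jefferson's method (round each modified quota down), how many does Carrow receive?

5

Standard divisor 3258/17 ≈ 191.647; standard quotas: Carrow 5.098, Farrow 4.107, Galen 1.983, Eskel 4.602, Brisco 1.211.
Rounding down gives 5, 4, 1, 4, 1 = 15 seats, so the divisor must be adjusted.
With modified divisor 170: modified quotas Carrow 5.747, Farrow 4.629, Galen 2.235, Eskel 5.188, Brisco 1.365.
Rounding down: Carrow 5, Farrow 4, Galen 2, Eskel 5, Brisco 1 (total 17).
Carrow receives 5.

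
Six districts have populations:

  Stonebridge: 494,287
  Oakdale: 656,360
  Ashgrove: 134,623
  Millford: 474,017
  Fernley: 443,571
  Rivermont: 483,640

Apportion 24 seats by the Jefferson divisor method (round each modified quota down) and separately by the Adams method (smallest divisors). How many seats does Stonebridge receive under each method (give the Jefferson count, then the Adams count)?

Jefferson: Stonebridge 5, Oakdale 6, Ashgrove 1, Millford 4, Fernley 4, Rivermont 4.
Adams: Stonebridge 4, Oakdale 6, Ashgrove 2, Millford 4, Fernley 4, Rivermont 4.
Stonebridge gets 5 under Jefferson and 4 under Adams.

5 and 4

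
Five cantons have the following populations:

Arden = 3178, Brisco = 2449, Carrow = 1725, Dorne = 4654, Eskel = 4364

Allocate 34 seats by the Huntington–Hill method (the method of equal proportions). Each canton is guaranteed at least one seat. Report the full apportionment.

With divisor 490.5: modified quotas Arden 6.479, Brisco 4.993, Carrow 3.517, Dorne 9.488, Eskel 8.897.
Geometric-mean thresholds: Arden √(6·7)=6.481, Brisco √(4·5)=4.472, Carrow √(3·4)=3.464, Dorne √(9·10)=9.487, Eskel √(8·9)=8.485.
Each quota rounded against its threshold gives Arden 6, Brisco 5, Carrow 4, Dorne 10, Eskel 9 (total 34).

Arden: 6; Brisco: 5; Carrow: 4; Dorne: 10; Eskel: 9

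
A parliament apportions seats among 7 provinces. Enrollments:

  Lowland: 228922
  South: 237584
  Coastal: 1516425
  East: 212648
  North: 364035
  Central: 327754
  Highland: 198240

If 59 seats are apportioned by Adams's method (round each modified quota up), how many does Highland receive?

4

Standard divisor 3085608/59 ≈ 52298.441; standard quotas: Lowland 4.377, South 4.543, Coastal 28.996, East 4.066, North 6.961, Central 6.267, Highland 3.791.
Rounding up gives 5, 5, 29, 5, 7, 7, 4 = 62 seats, so the divisor must be adjusted.
With modified divisor 55400: modified quotas Lowland 4.132, South 4.289, Coastal 27.372, East 3.838, North 6.571, Central 5.916, Highland 3.578.
Rounding up: Lowland 5, South 5, Coastal 28, East 4, North 7, Central 6, Highland 4 (total 59).
Highland receives 4.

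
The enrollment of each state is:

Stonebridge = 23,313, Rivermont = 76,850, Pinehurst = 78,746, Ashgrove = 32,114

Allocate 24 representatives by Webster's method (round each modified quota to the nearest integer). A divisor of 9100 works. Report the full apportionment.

With modified divisor 9100: modified quotas Stonebridge 2.562, Rivermont 8.445, Pinehurst 8.653, Ashgrove 3.529.
Rounding to the nearest integer: Stonebridge 3, Rivermont 8, Pinehurst 9, Ashgrove 4 (total 24).

Stonebridge=3, Rivermont=8, Pinehurst=9, Ashgrove=4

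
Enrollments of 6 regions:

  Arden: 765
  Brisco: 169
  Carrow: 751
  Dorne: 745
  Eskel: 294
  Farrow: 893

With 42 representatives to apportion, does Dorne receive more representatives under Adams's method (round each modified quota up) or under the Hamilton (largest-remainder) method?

Hamilton

Adams: Arden 9, Brisco 2, Carrow 9, Dorne 8, Eskel 4, Farrow 10.
Hamilton: Arden 9, Brisco 2, Carrow 9, Dorne 9, Eskel 3, Farrow 10.
Dorne gets 8 under Adams and 9 under Hamilton.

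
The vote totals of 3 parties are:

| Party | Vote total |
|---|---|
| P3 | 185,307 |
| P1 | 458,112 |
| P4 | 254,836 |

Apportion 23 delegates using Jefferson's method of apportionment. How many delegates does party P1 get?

12

Standard divisor 898255/23 ≈ 39054.565; standard quotas: P3 4.745, P1 11.730, P4 6.525.
Rounding down gives 4, 11, 6 = 21 seats, so the divisor must be adjusted.
With modified divisor 36700: modified quotas P3 5.049, P1 12.483, P4 6.944.
Rounding down: P3 5, P1 12, P4 6 (total 23).
P1 receives 12.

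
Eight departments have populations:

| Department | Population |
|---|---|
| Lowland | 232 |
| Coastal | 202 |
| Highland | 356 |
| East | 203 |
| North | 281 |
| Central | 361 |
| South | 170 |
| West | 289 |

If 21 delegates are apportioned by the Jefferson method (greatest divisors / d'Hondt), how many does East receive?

Standard divisor 2094/21 ≈ 99.714; standard quotas: Lowland 2.327, Coastal 2.026, Highland 3.570, East 2.036, North 2.818, Central 3.620, South 1.705, West 2.898.
Rounding down gives 2, 2, 3, 2, 2, 3, 1, 2 = 17 seats, so the divisor must be adjusted.
With modified divisor 87: modified quotas Lowland 2.667, Coastal 2.322, Highland 4.092, East 2.333, North 3.230, Central 4.149, South 1.954, West 3.322.
Rounding down: Lowland 2, Coastal 2, Highland 4, East 2, North 3, Central 4, South 1, West 3 (total 21).
East receives 2.

2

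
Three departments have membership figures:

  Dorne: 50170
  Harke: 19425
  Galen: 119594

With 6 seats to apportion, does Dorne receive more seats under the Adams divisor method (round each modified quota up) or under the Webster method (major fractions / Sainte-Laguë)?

Adams: Dorne 2, Harke 1, Galen 3.
Webster: Dorne 1, Harke 1, Galen 4.
Dorne gets 2 under Adams and 1 under Webster.

Adams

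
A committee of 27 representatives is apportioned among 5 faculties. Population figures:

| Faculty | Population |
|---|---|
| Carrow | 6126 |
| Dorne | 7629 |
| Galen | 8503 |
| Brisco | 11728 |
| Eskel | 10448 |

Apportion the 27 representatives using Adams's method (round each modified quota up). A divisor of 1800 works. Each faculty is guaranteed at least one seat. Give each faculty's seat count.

Carrow 4; Dorne 5; Galen 5; Brisco 7; Eskel 6

With modified divisor 1800: modified quotas Carrow 3.403, Dorne 4.238, Galen 4.724, Brisco 6.516, Eskel 5.804.
Rounding up: Carrow 4, Dorne 5, Galen 5, Brisco 7, Eskel 6 (total 27).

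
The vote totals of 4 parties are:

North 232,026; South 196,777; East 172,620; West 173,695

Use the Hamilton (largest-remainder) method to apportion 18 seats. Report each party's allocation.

North=5, South=5, East=4, West=4

Standard divisor: 775118 ÷ 18 ≈ 43062.111.
Standard quotas: North 5.3882, South 4.5696, East 4.0086, West 4.0336.
Lower quotas: North 5, South 4, East 4, West 4 (sum 17, leaving 1 seat).
Remainders in descending order: South 0.5696, North 0.3882, West 0.0336, East 0.0086.
Largest remainder: South receives the extra seat.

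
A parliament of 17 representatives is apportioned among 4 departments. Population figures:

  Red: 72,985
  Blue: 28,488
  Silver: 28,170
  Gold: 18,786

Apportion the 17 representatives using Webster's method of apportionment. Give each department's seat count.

Red: 9, Blue: 3, Silver: 3, Gold: 2

Standard divisor 148429/17 ≈ 8731.118; standard quotas: Red 8.359, Blue 3.263, Silver 3.226, Gold 2.152.
Rounding to the nearest integer gives 8, 3, 3, 2 = 16 seats, so the divisor must be adjusted.
With modified divisor 8400: modified quotas Red 8.689, Blue 3.391, Silver 3.354, Gold 2.236.
Rounding to the nearest integer: Red 9, Blue 3, Silver 3, Gold 2 (total 17).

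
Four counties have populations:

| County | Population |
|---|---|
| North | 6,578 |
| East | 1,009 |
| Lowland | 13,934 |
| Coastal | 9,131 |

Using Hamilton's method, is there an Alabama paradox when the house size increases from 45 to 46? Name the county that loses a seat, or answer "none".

At 45 seats: North 10, East 2, Lowland 20, Coastal 13.
At 46 seats: North 10, East 1, Lowland 21, Coastal 14.
East drops from 2 to 1.

East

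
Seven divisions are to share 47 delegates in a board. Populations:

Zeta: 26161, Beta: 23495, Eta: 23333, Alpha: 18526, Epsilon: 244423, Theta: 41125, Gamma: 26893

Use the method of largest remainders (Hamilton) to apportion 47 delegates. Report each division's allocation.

Total 403956; standard divisor 403956/47 ≈ 8594.809.
Standard quotas: Zeta 3.0438, Beta 2.7336, Eta 2.7148, Alpha 2.1555, Epsilon 28.4384, Theta 4.7849, Gamma 3.1290.
Lower quotas: Zeta 3, Beta 2, Eta 2, Alpha 2, Epsilon 28, Theta 4, Gamma 3 (sum 44, leaving 3 seats).
Remainders in descending order: Theta 0.7849, Beta 0.7336, Eta 0.7148, Epsilon 0.4384, Alpha 0.1555, Gamma 0.1290, Zeta 0.0438.
The surplus seats go to Theta, Beta, Eta.

Zeta: 3, Beta: 3, Eta: 3, Alpha: 2, Epsilon: 28, Theta: 5, Gamma: 3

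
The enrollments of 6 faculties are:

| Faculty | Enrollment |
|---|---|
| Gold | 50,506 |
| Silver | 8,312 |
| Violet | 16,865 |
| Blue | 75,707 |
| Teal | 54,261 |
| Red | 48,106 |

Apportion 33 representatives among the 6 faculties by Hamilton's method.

Total 253757; standard divisor 253757/33 ≈ 7689.606.
Standard quotas: Gold 6.5681, Silver 1.0809, Violet 2.1932, Blue 9.8454, Teal 7.0564, Red 6.2560.
Lower quotas: Gold 6, Silver 1, Violet 2, Blue 9, Teal 7, Red 6 (sum 31, leaving 2 seats).
Remainders in descending order: Blue 0.8454, Gold 0.5681, Red 0.2560, Violet 0.1932, Silver 0.0809, Teal 0.0564.
The surplus seats go to Blue, Gold.

Gold 7; Silver 1; Violet 2; Blue 10; Teal 7; Red 6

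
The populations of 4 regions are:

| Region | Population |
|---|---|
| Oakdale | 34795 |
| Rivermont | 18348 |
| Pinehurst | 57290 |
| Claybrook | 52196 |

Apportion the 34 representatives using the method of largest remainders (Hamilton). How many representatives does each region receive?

The standard divisor is 162629/34 ≈ 4783.206.
Standard quotas: Oakdale 7.2744, Rivermont 3.8359, Pinehurst 11.9773, Claybrook 10.9123.
Lower quotas: Oakdale 7, Rivermont 3, Pinehurst 11, Claybrook 10 (sum 31, leaving 3 seats).
Remainders in descending order: Pinehurst 0.9773, Claybrook 0.9123, Rivermont 0.8359, Oakdale 0.2744.
Largest remainders: Pinehurst, Claybrook, Rivermont receive the extra seats.

Oakdale: 7; Rivermont: 4; Pinehurst: 12; Claybrook: 11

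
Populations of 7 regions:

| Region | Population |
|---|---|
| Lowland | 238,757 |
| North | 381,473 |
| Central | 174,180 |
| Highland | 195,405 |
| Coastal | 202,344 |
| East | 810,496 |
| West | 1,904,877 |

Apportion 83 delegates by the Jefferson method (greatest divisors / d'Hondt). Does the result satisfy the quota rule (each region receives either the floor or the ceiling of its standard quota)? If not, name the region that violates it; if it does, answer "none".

West

Standard quotas: Lowland 5.071, North 8.103, Central 3.700, Highland 4.151, Coastal 4.298, East 17.216, West 40.462.
Jefferson allocation: Lowland 5, North 8, Central 3, Highland 4, Coastal 4, East 17, West 42.
West has quota 40.462 (lower 40, upper 41) but receives 42 — outside the quota interval.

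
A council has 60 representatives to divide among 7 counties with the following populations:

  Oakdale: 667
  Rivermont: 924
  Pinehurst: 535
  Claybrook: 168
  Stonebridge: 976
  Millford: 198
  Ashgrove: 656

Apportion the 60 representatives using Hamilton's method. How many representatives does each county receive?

Oakdale 10, Rivermont 13, Pinehurst 8, Claybrook 2, Stonebridge 14, Millford 3, Ashgrove 10

The standard divisor is 4124/60 ≈ 68.733.
Standard quotas: Oakdale 9.704, Rivermont 13.443, Pinehurst 7.784, Claybrook 2.444, Stonebridge 14.200, Millford 2.881, Ashgrove 9.544.
Lower quotas: Oakdale 9, Rivermont 13, Pinehurst 7, Claybrook 2, Stonebridge 14, Millford 2, Ashgrove 9 (sum 56, leaving 4 seats).
Remainders in descending order: Millford 0.881, Pinehurst 0.784, Oakdale 0.704, Ashgrove 0.544, Claybrook 0.444, Rivermont 0.443, Stonebridge 0.200.
The surplus seats go to Millford, Pinehurst, Oakdale, Ashgrove.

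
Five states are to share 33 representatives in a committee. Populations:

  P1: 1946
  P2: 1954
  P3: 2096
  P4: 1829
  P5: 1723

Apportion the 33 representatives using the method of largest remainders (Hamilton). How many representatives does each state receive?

P1: 7, P2: 7, P3: 7, P4: 6, P5: 6

The standard divisor is 9548/33 ≈ 289.333.
Standard quotas: P1 6.726, P2 6.753, P3 7.244, P4 6.321, P5 5.955.
Lower quotas: P1 6, P2 6, P3 7, P4 6, P5 5 (sum 30, leaving 3 seats).
Remainders in descending order: P5 0.955, P2 0.753, P1 0.726, P4 0.321, P3 0.244.
Largest remainders: P5, P2, P1 receive the extra seats.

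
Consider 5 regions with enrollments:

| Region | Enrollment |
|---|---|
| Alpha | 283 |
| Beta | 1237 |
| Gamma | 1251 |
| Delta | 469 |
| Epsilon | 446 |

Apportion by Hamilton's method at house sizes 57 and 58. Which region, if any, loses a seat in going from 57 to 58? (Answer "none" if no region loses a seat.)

Alpha

At 57 seats: Alpha 5, Beta 19, Gamma 19, Delta 7, Epsilon 7.
At 58 seats: Alpha 4, Beta 20, Gamma 20, Delta 7, Epsilon 7.
Alpha drops from 5 to 4.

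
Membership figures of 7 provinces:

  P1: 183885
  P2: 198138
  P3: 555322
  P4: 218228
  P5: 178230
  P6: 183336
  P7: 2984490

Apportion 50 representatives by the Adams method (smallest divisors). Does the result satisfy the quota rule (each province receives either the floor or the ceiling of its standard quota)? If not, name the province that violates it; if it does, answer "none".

P7

Standard quotas: P1 2.042, P2 2.201, P3 6.168, P4 2.424, P5 1.980, P6 2.036, P7 33.149.
Adams allocation: P1 2, P2 3, P3 6, P4 3, P5 2, P6 2, P7 32.
P7 has quota 33.149 (lower 33, upper 34) but receives 32 — outside the quota interval.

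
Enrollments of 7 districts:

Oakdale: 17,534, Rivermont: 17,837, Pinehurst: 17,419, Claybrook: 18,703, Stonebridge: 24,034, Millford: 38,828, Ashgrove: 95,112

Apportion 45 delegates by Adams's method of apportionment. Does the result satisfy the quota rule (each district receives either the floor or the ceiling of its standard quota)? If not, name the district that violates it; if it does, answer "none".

Standard quotas: Oakdale 3.439, Rivermont 3.498, Pinehurst 3.416, Claybrook 3.668, Stonebridge 4.713, Millford 7.614, Ashgrove 18.652.
Adams allocation: Oakdale 4, Rivermont 4, Pinehurst 4, Claybrook 4, Stonebridge 5, Millford 7, Ashgrove 17.
Ashgrove has quota 18.652 (lower 18, upper 19) but receives 17 — outside the quota interval.

Ashgrove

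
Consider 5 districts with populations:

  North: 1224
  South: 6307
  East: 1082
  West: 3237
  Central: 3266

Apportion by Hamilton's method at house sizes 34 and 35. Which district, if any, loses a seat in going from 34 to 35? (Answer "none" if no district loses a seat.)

East

At 34 seats: North 3, South 14, East 3, West 7, Central 7.
At 35 seats: North 3, South 15, East 2, West 7, Central 8.
East drops from 3 to 2.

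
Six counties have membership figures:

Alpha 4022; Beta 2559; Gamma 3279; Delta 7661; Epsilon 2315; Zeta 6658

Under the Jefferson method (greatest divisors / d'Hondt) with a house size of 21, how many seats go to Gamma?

2

Standard divisor 26494/21 ≈ 1261.619; standard quotas: Alpha 3.188, Beta 2.028, Gamma 2.599, Delta 6.072, Epsilon 1.835, Zeta 5.277.
Rounding down gives 3, 2, 2, 6, 1, 5 = 19 seats, so the divisor must be adjusted.
With modified divisor 1102: modified quotas Alpha 3.650, Beta 2.322, Gamma 2.975, Delta 6.952, Epsilon 2.101, Zeta 6.042.
Rounding down: Alpha 3, Beta 2, Gamma 2, Delta 6, Epsilon 2, Zeta 6 (total 21).
Gamma receives 2.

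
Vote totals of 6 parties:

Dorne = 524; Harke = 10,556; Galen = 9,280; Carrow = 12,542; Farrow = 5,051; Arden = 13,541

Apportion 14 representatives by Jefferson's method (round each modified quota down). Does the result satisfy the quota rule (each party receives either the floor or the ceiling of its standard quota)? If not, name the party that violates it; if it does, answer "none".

none

Standard quotas: Dorne 0.142, Harke 2.870, Galen 2.523, Carrow 3.410, Farrow 1.373, Arden 3.681.
Jefferson allocation: Dorne 0, Harke 3, Galen 2, Carrow 4, Farrow 1, Arden 4.
Every allocation lies between the lower and upper quota.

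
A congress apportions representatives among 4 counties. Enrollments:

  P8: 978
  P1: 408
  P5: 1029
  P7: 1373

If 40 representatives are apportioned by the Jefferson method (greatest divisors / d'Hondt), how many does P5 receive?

Standard divisor 3788/40 ≈ 94.7; standard quotas: P8 10.327, P1 4.308, P5 10.866, P7 14.498.
Rounding down gives 10, 4, 10, 14 = 38 seats, so the divisor must be adjusted.
With modified divisor 90: modified quotas P8 10.867, P1 4.533, P5 11.433, P7 15.256.
Rounding down: P8 10, P1 4, P5 11, P7 15 (total 40).
P5 receives 11.

11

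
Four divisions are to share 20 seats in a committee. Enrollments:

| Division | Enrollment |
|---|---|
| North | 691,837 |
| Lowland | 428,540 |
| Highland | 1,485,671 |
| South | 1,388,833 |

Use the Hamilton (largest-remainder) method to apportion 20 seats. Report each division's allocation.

Total 3994881; standard divisor 3994881/20 ≈ 199744.05.
Standard quotas: North 3.4636, Lowland 2.1454, Highland 7.4379, South 6.9531.
Lower quotas: North 3, Lowland 2, Highland 7, South 6 (sum 18, leaving 2 seats).
Remainders in descending order: South 0.9531, North 0.4636, Highland 0.4379, Lowland 0.1454.
The surplus seats go to South, North.

North=4; Lowland=2; Highland=7; South=7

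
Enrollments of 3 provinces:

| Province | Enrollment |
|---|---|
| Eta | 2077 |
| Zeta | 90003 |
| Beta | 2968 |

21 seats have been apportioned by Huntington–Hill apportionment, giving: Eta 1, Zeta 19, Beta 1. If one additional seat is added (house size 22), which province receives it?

Zeta

Priority for the next seat is population ÷ (√(s·(s+1))).
Priorities: Eta 1468.661, Zeta 4617.056, Beta 2098.693.
Highest priority: Zeta.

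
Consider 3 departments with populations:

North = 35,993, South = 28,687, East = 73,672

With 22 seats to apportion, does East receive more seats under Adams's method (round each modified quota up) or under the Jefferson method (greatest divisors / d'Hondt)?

Jefferson

Adams: North 6, South 5, East 11.
Jefferson: North 6, South 4, East 12.
East gets 11 under Adams and 12 under Jefferson.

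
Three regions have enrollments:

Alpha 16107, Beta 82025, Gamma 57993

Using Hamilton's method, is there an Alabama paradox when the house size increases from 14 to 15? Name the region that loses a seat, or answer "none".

At 14 seats: Alpha 2, Beta 7, Gamma 5.
At 15 seats: Alpha 1, Beta 8, Gamma 6.
Alpha drops from 2 to 1.

Alpha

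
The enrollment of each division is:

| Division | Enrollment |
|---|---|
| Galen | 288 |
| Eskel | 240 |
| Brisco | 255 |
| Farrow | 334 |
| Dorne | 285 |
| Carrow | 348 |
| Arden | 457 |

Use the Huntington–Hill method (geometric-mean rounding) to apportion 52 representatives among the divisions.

With divisor 43.7: modified quotas Galen 6.590, Eskel 5.492, Brisco 5.835, Farrow 7.643, Dorne 6.522, Carrow 7.963, Arden 10.458.
Geometric-mean thresholds: Galen √(6·7)=6.481, Eskel √(5·6)=5.477, Brisco √(5·6)=5.477, Farrow √(7·8)=7.483, Dorne √(6·7)=6.481, Carrow √(7·8)=7.483, Arden √(10·11)=10.488.
Each quota rounded against its threshold gives Galen 7, Eskel 6, Brisco 6, Farrow 8, Dorne 7, Carrow 8, Arden 10 (total 52).

Galen 7, Eskel 6, Brisco 6, Farrow 8, Dorne 7, Carrow 8, Arden 10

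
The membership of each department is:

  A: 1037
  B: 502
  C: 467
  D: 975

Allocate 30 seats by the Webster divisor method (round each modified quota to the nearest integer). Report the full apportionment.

A 10; B 5; C 5; D 10

Standard divisor 2981/30 ≈ 99.367; standard quotas: A 10.436, B 5.052, C 4.700, D 9.812.
Rounding to the nearest integer gives A 10, B 5, C 5, D 10 — total 30, matching the house size, so no adjustment is needed.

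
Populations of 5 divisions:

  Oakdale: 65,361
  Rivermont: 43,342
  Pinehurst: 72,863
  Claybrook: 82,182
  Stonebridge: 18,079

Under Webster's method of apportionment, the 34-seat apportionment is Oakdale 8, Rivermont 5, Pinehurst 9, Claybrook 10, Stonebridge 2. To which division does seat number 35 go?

Priority for the next seat is population ÷ (current seats + 0.5).
Priorities: Oakdale 7689.529, Rivermont 7880.364, Pinehurst 7669.789, Claybrook 7826.857, Stonebridge 7231.600.
Highest priority: Rivermont.

Rivermont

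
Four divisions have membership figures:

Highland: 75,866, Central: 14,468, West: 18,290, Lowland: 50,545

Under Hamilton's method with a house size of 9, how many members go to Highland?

4

Standard divisor: 159169 ÷ 9 ≈ 17685.444.
Standard quotas: Highland 4.2897, Central 0.8181, West 1.0342, Lowland 2.8580.
Lower quotas: Highland 4, Central 0, West 1, Lowland 2 (sum 7, leaving 2 seats).
Remainders in descending order: Lowland 0.8580, Central 0.8181, Highland 0.2897, West 0.0342.
Largest remainders: Lowland, Central receive the extra seats.
Highland receives 4.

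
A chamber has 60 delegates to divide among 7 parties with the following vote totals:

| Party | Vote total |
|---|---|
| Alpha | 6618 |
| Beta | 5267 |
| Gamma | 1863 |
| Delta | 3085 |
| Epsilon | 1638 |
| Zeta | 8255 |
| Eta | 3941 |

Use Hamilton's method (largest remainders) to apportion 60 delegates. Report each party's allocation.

Total 30667; standard divisor 30667/60 ≈ 511.117.
Standard quotas: Alpha 12.9481, Beta 10.3049, Gamma 3.6450, Delta 6.0358, Epsilon 3.2047, Zeta 16.1509, Eta 7.7106.
Lower quotas: Alpha 12, Beta 10, Gamma 3, Delta 6, Epsilon 3, Zeta 16, Eta 7 (sum 57, leaving 3 seats).
Remainders in descending order: Alpha 0.9481, Eta 0.7106, Gamma 0.6450, Beta 0.3049, Epsilon 0.2047, Zeta 0.1509, Delta 0.0358.
Largest remainders: Alpha, Eta, Gamma receive the extra seats.

Alpha 13; Beta 10; Gamma 4; Delta 6; Epsilon 3; Zeta 16; Eta 8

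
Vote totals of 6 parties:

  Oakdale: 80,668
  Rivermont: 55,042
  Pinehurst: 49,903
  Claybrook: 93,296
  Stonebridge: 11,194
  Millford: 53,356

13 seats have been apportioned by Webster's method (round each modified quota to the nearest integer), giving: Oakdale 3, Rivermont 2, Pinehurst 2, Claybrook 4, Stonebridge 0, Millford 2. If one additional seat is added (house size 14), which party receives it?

Oakdale

Priority for the next seat is population ÷ (current seats + 0.5).
Priorities: Oakdale 23048.000, Rivermont 22016.800, Pinehurst 19961.200, Claybrook 20732.444, Stonebridge 22388.000, Millford 21342.400.
Highest priority: Oakdale.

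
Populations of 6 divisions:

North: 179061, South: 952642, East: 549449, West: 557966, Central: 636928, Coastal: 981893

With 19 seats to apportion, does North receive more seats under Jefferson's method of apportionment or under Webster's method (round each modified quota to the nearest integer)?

Webster

Jefferson: North 0, South 5, East 3, West 3, Central 3, Coastal 5.
Webster: North 1, South 4, East 3, West 3, Central 3, Coastal 5.
North gets 0 under Jefferson and 1 under Webster.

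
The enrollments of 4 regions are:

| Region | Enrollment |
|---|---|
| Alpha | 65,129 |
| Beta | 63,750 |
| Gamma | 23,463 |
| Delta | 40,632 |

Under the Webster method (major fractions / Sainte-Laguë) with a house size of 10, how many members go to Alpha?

4

Standard divisor 192974/10 ≈ 19297.4; standard quotas: Alpha 3.375, Beta 3.304, Gamma 1.216, Delta 2.106.
Rounding to the nearest integer gives 3, 3, 1, 2 = 9 seats, so the divisor must be adjusted.
With modified divisor 18400: modified quotas Alpha 3.540, Beta 3.465, Gamma 1.275, Delta 2.208.
Rounding to the nearest integer: Alpha 4, Beta 3, Gamma 1, Delta 2 (total 10).
Alpha receives 4.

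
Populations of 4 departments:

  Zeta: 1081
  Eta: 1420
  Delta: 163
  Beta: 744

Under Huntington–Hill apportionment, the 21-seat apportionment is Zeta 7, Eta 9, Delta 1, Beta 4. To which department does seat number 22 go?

Priority for the next seat is population ÷ (√(s·(s+1))).
Priorities: Zeta 144.455, Eta 149.681, Delta 115.258, Beta 166.363.
Highest priority: Beta.

Beta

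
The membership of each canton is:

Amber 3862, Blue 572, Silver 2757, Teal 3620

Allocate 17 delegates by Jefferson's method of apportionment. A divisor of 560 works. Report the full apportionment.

Amber: 6, Blue: 1, Silver: 4, Teal: 6

With modified divisor 560: modified quotas Amber 6.896, Blue 1.021, Silver 4.923, Teal 6.464.
Rounding down: Amber 6, Blue 1, Silver 4, Teal 6 (total 17).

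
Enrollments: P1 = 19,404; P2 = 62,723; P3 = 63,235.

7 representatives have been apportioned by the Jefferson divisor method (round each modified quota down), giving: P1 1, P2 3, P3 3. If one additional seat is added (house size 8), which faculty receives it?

Priority for the next seat is population ÷ (current seats + 1).
Priorities: P1 9702.000, P2 15680.750, P3 15808.750.
Highest priority: P3.

P3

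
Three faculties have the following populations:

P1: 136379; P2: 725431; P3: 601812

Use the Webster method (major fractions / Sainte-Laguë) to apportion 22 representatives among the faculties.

Standard divisor 1463622/22 ≈ 66528.273; standard quotas: P1 2.050, P2 10.904, P3 9.046.
Rounding to the nearest integer gives P1 2, P2 11, P3 9 — total 22, matching the house size, so no adjustment is needed.

P1 2; P2 11; P3 9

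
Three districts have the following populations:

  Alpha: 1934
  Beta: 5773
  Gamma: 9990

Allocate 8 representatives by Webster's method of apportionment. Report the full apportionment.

Alpha=1; Beta=3; Gamma=4

Standard divisor 17697/8 ≈ 2212.125; standard quotas: Alpha 0.874, Beta 2.610, Gamma 4.516.
Rounding to the nearest integer gives 1, 3, 5 = 9 seats, so the divisor must be adjusted.
With modified divisor 2260: modified quotas Alpha 0.856, Beta 2.554, Gamma 4.420.
Rounding to the nearest integer: Alpha 1, Beta 3, Gamma 4 (total 8).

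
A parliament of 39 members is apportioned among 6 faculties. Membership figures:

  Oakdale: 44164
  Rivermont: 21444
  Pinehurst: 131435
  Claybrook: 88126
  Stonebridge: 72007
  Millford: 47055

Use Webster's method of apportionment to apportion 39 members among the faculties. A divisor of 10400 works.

With modified divisor 10400: modified quotas Oakdale 4.247, Rivermont 2.062, Pinehurst 12.638, Claybrook 8.474, Stonebridge 6.924, Millford 4.525.
Rounding to the nearest integer: Oakdale 4, Rivermont 2, Pinehurst 13, Claybrook 8, Stonebridge 7, Millford 5 (total 39).

Oakdale 4; Rivermont 2; Pinehurst 13; Claybrook 8; Stonebridge 7; Millford 5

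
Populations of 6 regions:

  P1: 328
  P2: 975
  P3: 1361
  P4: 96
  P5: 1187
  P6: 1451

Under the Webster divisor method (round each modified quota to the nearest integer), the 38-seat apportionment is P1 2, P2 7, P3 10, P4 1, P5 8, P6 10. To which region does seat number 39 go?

Priority for the next seat is population ÷ (current seats + 0.5).
Priorities: P1 131.200, P2 130.000, P3 129.619, P4 64.000, P5 139.647, P6 138.190.
Highest priority: P5.

P5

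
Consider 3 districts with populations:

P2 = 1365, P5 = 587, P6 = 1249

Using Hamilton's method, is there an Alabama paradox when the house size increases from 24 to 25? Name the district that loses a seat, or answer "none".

P5

At 24 seats: P2 10, P5 5, P6 9.
At 25 seats: P2 11, P5 4, P6 10.
P5 drops from 5 to 4.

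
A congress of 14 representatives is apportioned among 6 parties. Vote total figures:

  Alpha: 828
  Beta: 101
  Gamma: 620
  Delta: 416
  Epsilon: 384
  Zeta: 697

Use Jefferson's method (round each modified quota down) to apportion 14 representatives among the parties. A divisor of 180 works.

Alpha=4, Beta=0, Gamma=3, Delta=2, Epsilon=2, Zeta=3

With modified divisor 180: modified quotas Alpha 4.600, Beta 0.561, Gamma 3.444, Delta 2.311, Epsilon 2.133, Zeta 3.872.
Rounding down: Alpha 4, Beta 0, Gamma 3, Delta 2, Epsilon 2, Zeta 3 (total 14).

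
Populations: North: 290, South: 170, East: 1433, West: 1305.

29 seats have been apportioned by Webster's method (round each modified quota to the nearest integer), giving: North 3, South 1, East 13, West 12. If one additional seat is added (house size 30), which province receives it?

Priority for the next seat is population ÷ (current seats + 0.5).
Priorities: North 82.857, South 113.333, East 106.148, West 104.400.
Highest priority: South.

South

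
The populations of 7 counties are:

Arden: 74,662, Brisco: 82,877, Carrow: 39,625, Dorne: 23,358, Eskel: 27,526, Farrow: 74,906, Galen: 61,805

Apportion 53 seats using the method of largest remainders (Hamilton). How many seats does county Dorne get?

3

Standard divisor: 384759 ÷ 53 ≈ 7259.604.
Standard quotas: Arden 10.2846, Brisco 11.4162, Carrow 5.4583, Dorne 3.2175, Eskel 3.7917, Farrow 10.3182, Galen 8.5136.
Lower quotas: Arden 10, Brisco 11, Carrow 5, Dorne 3, Eskel 3, Farrow 10, Galen 8 (sum 50, leaving 3 seats).
Remainders in descending order: Eskel 0.7917, Galen 0.5136, Carrow 0.4583, Brisco 0.4162, Farrow 0.3182, Arden 0.2846, Dorne 0.2175.
Largest remainders: Eskel, Galen, Carrow receive the extra seats.
Dorne receives 3.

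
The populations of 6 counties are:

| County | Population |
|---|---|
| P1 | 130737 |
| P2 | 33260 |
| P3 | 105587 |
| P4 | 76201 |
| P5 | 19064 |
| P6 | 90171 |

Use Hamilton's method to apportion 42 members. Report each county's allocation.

The standard divisor is 455020/42 ≈ 10833.81.
Standard quotas: P1 12.0675, P2 3.0700, P3 9.7461, P4 7.0336, P5 1.7597, P6 8.3231.
Lower quotas: P1 12, P2 3, P3 9, P4 7, P5 1, P6 8 (sum 40, leaving 2 seats).
Remainders in descending order: P5 0.7597, P3 0.7461, P6 0.3231, P2 0.0700, P1 0.0675, P4 0.0336.
The surplus seats go to P5, P3.

P1 12, P2 3, P3 10, P4 7, P5 2, P6 8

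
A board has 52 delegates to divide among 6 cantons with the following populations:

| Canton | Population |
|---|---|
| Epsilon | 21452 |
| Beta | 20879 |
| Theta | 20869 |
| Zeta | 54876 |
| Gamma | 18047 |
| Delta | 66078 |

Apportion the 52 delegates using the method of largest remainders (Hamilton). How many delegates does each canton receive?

Epsilon 6, Beta 5, Theta 5, Zeta 14, Gamma 5, Delta 17

Total 202201; standard divisor 202201/52 ≈ 3888.481.
Standard quotas: Epsilon 5.5168, Beta 5.3694, Theta 5.3669, Zeta 14.1125, Gamma 4.6411, Delta 16.9933.
Lower quotas: Epsilon 5, Beta 5, Theta 5, Zeta 14, Gamma 4, Delta 16 (sum 49, leaving 3 seats).
Remainders in descending order: Delta 0.9933, Gamma 0.6411, Epsilon 0.5168, Beta 0.3694, Theta 0.3669, Zeta 0.1125.
The surplus seats go to Delta, Gamma, Epsilon.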